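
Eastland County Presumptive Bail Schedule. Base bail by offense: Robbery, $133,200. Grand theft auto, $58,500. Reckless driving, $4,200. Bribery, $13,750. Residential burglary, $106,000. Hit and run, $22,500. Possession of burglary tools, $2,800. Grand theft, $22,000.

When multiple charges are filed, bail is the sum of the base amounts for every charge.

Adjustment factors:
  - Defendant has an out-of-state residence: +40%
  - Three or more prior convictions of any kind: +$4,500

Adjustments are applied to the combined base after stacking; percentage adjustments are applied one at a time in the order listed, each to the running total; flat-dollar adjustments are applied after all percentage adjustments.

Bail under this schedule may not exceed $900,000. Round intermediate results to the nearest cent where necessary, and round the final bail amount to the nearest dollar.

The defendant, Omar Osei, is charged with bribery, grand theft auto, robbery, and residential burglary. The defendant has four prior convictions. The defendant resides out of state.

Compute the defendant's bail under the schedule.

$440,530

Base amounts from the schedule: bribery $13,750; grand theft auto $58,500; robbery $133,200; residential burglary $106,000.
Stacking rule: sum of all bases. $13,750 + $58,500 + $133,200 + $106,000 = $311,450.
Defendant has an out-of-state residence (+40%): $311,450 × 1.4 = $436,030.
Three or more prior convictions of any kind (+$4,500 flat): $436,030 + $4,500 = $440,530.
$440,530 is within the $900,000 maximum.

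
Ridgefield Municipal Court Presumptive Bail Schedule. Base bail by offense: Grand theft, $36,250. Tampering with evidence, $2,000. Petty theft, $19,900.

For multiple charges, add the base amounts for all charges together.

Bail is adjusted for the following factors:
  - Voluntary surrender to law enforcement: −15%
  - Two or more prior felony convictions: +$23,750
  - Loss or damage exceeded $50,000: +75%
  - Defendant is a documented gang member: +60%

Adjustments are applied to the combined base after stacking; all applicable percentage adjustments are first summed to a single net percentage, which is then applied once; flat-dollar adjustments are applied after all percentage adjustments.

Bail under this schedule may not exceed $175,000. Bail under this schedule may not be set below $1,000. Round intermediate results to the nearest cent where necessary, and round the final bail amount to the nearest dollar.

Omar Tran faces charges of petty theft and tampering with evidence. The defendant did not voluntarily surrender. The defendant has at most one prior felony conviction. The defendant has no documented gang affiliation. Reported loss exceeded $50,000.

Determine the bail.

Base amounts from the schedule: petty theft $19,900; tampering with evidence $2,000.
Stacking rule: sum of all bases. $19,900 + $2,000 = $21,900.
Loss or damage exceeded $50,000 (+75%): $21,900 × 1.75 = $38,325.
$38,325 is within the $175,000 maximum.
$38,325 is at or above the $1,000 minimum.

$38,325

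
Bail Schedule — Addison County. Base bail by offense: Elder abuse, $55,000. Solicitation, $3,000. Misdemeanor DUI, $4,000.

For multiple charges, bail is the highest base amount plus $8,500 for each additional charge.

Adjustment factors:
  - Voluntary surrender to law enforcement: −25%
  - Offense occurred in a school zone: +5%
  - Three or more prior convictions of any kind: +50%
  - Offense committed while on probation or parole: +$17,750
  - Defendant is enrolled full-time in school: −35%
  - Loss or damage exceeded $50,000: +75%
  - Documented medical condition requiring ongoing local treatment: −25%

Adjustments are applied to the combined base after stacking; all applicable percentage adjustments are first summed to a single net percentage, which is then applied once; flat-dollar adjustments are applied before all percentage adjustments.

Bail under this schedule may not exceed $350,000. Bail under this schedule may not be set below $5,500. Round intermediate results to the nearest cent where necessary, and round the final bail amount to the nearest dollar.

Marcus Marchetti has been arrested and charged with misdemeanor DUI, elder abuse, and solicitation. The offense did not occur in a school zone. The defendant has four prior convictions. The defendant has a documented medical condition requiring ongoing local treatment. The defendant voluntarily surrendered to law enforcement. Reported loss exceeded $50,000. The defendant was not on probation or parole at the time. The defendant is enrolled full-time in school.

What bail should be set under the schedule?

Base amounts from the schedule: misdemeanor DUI $4,000; elder abuse $55,000; solicitation $3,000.
Stacking rule: highest base plus $8,500 per additional charge. Highest is elder abuse at $55,000; 2 additional charges → +$17,000. Combined base = $72,000.
Net percentage adjustment: −25% +50% −35% +75% −25% = +40%. $72,000 × 1.4 = $100,800.
$100,800 is within the $350,000 maximum.
$100,800 is at or above the $5,500 minimum.

$100,800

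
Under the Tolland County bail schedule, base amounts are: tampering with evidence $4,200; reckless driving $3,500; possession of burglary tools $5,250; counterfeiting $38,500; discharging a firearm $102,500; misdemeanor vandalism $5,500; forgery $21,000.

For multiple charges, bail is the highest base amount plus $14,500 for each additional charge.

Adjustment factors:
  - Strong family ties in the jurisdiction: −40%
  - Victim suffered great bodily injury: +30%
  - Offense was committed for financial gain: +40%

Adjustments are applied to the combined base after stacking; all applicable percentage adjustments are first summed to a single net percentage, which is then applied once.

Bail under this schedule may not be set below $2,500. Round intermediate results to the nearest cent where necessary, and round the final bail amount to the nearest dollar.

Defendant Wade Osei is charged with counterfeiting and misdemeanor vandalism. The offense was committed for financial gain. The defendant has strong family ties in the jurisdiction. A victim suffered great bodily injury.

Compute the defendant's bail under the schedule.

Base amounts from the schedule: counterfeiting $38,500; misdemeanor vandalism $5,500.
Stacking rule: highest base plus $14,500 per additional charge. Highest is counterfeiting at $38,500; 1 additional charge → +$14,500. Combined base = $53,000.
Net percentage adjustment: −40% +30% +40% = +30%. $53,000 × 1.3 = $68,900.
$68,900 is at or above the $2,500 minimum.

$68,900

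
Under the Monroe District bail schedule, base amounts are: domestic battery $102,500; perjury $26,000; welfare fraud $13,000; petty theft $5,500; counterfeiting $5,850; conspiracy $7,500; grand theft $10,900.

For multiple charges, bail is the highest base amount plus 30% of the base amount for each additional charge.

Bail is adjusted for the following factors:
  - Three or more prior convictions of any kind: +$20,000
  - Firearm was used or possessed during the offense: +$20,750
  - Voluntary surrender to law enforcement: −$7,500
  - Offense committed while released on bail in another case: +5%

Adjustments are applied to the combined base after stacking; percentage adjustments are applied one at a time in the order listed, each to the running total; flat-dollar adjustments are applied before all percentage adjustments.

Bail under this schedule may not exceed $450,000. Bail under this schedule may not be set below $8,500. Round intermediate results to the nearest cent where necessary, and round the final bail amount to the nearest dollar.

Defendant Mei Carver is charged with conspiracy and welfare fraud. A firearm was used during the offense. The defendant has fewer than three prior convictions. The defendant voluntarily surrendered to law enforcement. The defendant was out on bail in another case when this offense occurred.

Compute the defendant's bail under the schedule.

Base amounts from the schedule: conspiracy $7,500; welfare fraud $13,000.
Stacking rule: highest base plus 30% of each additional charge. Highest is welfare fraud at $13,000. Additional: $7,500 × 30% = $2,250. Combined base = $13,000 + $2,250 = $15,250.
Firearm was used or possessed during the offense (+$20,750 flat): $15,250 + $20,750 = $36,000.
Voluntary surrender to law enforcement (−$7,500 flat): $36,000 − $7,500 = $28,500.
Offense committed while released on bail in another case (+5%): $28,500 × 1.05 = $29,925.
$29,925 is within the $450,000 maximum.
$29,925 is at or above the $8,500 minimum.

$29,925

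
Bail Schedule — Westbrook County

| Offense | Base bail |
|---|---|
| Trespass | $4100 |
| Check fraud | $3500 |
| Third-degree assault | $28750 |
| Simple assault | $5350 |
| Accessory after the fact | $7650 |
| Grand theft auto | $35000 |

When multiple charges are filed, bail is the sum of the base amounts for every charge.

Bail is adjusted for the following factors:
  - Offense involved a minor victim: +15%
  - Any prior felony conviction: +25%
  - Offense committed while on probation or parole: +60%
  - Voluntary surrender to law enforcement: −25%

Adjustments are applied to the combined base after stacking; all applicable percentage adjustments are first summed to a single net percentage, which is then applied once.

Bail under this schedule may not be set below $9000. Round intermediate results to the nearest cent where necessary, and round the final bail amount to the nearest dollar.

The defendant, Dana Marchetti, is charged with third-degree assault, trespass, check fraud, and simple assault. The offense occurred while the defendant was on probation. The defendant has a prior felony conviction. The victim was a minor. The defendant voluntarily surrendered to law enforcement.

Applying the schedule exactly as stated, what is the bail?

Base amounts from the schedule: third-degree assault $28750; trespass $4100; check fraud $3500; simple assault $5350.
Stacking rule: sum of all bases. $28750 + $4100 + $3500 + $5350 = $41700.
Net percentage adjustment: +15% +25% +60% −25% = +75%. $41700 × 1.75 = $72975.
$72975 is at or above the $9000 minimum.

$72975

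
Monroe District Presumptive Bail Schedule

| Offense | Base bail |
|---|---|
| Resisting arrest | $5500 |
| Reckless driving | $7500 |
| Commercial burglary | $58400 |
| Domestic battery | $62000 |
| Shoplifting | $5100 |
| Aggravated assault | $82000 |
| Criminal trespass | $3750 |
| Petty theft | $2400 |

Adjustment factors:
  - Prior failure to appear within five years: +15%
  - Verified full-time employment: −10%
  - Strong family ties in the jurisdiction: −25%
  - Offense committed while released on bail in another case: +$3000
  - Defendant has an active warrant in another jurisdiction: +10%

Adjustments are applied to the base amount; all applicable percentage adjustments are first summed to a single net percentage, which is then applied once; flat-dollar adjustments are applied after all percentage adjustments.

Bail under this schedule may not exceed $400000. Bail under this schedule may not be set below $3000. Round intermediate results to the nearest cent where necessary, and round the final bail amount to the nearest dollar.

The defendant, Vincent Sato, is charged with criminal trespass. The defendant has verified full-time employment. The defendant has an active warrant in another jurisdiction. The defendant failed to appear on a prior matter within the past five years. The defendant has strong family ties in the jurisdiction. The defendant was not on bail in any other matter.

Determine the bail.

$3375

Base amounts from the schedule: criminal trespass $3750.
Single charge. Combined base = $3750.
Net percentage adjustment: +15% −10% −25% +10% = −10%. $3750 × 0.9 = $3375.
$3375 is within the $400000 maximum.
$3375 is at or above the $3000 minimum.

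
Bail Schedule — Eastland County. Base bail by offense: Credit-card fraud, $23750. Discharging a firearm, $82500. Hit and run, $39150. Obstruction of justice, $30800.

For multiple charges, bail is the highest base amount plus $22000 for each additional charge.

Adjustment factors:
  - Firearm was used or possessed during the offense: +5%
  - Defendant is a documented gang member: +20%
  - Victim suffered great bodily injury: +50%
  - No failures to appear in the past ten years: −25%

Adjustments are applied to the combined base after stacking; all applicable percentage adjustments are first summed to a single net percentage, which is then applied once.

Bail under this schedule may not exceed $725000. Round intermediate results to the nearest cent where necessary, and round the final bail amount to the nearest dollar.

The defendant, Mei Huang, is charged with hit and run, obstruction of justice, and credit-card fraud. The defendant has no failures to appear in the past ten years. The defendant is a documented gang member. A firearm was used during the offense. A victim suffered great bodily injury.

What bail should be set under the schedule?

Base amounts from the schedule: hit and run $39150; obstruction of justice $30800; credit-card fraud $23750.
Stacking rule: highest base plus $22000 per additional charge. Highest is hit and run at $39150; 2 additional charges → +$44000. Combined base = $83150.
Net percentage adjustment: +5% +20% +50% −25% = +50%. $83150 × 1.5 = $124725.
$124725 is within the $725000 maximum.

$124725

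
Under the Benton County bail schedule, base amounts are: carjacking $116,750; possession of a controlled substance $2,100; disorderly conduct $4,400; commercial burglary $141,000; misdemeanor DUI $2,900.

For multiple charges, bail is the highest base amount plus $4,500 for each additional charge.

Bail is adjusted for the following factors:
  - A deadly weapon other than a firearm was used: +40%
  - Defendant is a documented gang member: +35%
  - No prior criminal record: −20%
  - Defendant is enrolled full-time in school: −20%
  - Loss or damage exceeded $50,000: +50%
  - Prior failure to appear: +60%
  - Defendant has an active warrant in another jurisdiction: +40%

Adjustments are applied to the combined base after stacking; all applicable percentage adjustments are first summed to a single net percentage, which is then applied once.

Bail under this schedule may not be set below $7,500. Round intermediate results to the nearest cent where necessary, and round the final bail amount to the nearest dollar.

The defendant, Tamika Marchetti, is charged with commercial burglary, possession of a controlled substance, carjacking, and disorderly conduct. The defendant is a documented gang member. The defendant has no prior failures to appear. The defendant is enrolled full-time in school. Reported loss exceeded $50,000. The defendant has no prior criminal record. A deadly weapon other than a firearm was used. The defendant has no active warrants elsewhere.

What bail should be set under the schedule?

$285,825

Base amounts from the schedule: commercial burglary $141,000; possession of a controlled substance $2,100; carjacking $116,750; disorderly conduct $4,400.
Stacking rule: highest base plus $4,500 per additional charge. Highest is commercial burglary at $141,000; 3 additional charges → +$13,500. Combined base = $154,500.
Net percentage adjustment: +40% +35% −20% −20% +50% = +85%. $154,500 × 1.85 = $285,825.
$285,825 is at or above the $7,500 minimum.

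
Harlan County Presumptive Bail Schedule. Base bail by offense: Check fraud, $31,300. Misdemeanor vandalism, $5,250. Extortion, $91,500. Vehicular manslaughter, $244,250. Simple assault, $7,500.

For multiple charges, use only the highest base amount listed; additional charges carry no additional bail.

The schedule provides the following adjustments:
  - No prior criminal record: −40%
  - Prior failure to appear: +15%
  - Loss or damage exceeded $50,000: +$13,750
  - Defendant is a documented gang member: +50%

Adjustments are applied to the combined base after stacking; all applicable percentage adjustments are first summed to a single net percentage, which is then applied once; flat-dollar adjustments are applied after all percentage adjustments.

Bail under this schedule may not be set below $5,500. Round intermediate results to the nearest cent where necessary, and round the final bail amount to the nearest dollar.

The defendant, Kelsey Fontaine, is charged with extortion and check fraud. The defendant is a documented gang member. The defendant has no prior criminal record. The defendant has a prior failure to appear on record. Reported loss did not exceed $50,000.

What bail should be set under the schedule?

Base amounts from the schedule: extortion $91,500; check fraud $31,300.
Stacking rule: use the highest base only. Highest is extortion at $91,500. Combined base = $91,500.
Net percentage adjustment: −40% +15% +50% = +25%. $91,500 × 1.25 = $114,375.
$114,375 is at or above the $5,500 minimum.

$114,375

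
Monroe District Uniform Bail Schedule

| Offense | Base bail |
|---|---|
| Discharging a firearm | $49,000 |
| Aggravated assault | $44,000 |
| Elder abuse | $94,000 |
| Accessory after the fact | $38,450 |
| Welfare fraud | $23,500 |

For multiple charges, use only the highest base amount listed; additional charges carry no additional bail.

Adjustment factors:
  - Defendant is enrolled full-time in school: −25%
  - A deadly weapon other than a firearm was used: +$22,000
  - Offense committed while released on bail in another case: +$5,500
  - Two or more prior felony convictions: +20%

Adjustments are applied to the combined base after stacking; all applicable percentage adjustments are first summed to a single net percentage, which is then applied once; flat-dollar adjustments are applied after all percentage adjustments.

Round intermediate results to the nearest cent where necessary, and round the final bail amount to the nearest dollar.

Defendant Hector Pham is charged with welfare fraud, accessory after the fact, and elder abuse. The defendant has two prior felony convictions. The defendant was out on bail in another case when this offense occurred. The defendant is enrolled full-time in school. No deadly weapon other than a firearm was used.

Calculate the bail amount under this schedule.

Base amounts from the schedule: welfare fraud $23,500; accessory after the fact $38,450; elder abuse $94,000.
Stacking rule: use the highest base only. Highest is elder abuse at $94,000. Combined base = $94,000.
Net percentage adjustment: −25% +20% = −5%. $94,000 × 0.95 = $89,300.
Offense committed while released on bail in another case (+$5,500 flat): $89,300 + $5,500 = $94,800.

$94,800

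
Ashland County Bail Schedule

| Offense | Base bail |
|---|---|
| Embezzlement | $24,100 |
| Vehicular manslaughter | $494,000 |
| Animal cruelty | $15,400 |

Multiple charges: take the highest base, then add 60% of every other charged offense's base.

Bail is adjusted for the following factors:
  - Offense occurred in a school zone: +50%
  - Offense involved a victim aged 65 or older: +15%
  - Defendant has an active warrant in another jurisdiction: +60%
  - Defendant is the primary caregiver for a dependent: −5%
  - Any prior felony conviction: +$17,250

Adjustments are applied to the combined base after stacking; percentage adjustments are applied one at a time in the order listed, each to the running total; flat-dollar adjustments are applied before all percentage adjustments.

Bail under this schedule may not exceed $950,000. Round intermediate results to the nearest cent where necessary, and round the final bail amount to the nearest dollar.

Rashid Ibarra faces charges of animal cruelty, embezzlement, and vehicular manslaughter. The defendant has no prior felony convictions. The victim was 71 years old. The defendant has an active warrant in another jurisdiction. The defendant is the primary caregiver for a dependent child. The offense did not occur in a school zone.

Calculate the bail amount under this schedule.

Base amounts from the schedule: animal cruelty $15,400; embezzlement $24,100; vehicular manslaughter $494,000.
Stacking rule: highest base plus 60% of each additional charge. Highest is vehicular manslaughter at $494,000. Additional: $15,400 × 60% = $9,240; $24,100 × 60% = $14,460. Combined base = $494,000 + $23,700 = $517,700.
Offense involved a victim aged 65 or older (+15%): $517,700 × 1.15 = $595,355.
Defendant has an active warrant in another jurisdiction (+60%): $595,355 × 1.6 = $952,568.
Defendant is the primary caregiver for a dependent (−5%): $952,568 × 0.95 = $904,939.60.
$904,939.60 is within the $950,000 maximum.
Rounded to the nearest dollar: $904,940.

$904,940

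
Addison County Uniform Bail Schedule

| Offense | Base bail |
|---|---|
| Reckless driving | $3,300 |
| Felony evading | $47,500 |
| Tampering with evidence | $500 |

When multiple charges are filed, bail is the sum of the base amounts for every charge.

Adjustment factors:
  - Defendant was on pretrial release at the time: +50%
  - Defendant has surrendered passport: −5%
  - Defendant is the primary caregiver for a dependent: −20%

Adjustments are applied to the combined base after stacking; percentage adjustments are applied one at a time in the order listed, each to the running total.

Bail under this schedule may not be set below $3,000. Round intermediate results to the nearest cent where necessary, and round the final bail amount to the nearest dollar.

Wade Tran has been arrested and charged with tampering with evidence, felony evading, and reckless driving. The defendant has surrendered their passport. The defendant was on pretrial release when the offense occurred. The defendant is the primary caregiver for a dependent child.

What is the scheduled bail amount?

Base amounts from the schedule: tampering with evidence $500; felony evading $47,500; reckless driving $3,300.
Stacking rule: sum of all bases. $500 + $47,500 + $3,300 = $51,300.
Defendant was on pretrial release at the time (+50%): $51,300 × 1.5 = $76,950.
Defendant has surrendered passport (−5%): $76,950 × 0.95 = $73,102.50.
Defendant is the primary caregiver for a dependent (−20%): $73,102.50 × 0.8 = $58,482.
$58,482 is at or above the $3,000 minimum.

$58,482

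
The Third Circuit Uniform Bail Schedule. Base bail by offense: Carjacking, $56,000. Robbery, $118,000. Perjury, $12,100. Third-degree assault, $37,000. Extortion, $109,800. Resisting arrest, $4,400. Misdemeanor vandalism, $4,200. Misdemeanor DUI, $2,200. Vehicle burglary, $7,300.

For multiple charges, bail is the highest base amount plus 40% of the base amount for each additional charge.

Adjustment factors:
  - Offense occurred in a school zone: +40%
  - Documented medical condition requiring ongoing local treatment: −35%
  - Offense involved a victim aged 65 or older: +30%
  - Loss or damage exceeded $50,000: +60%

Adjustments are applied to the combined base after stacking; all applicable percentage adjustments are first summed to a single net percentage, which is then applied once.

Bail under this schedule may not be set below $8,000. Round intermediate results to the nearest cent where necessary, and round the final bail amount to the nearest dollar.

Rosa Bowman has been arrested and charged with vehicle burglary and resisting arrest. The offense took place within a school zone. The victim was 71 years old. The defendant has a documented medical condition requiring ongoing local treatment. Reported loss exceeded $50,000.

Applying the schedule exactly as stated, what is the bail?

Base amounts from the schedule: vehicle burglary $7,300; resisting arrest $4,400.
Stacking rule: highest base plus 40% of each additional charge. Highest is vehicle burglary at $7,300. Additional: $4,400 × 40% = $1,760. Combined base = $7,300 + $1,760 = $9,060.
Net percentage adjustment: +40% −35% +30% +60% = +95%. $9,060 × 1.95 = $17,667.
$17,667 is at or above the $8,000 minimum.

$17,667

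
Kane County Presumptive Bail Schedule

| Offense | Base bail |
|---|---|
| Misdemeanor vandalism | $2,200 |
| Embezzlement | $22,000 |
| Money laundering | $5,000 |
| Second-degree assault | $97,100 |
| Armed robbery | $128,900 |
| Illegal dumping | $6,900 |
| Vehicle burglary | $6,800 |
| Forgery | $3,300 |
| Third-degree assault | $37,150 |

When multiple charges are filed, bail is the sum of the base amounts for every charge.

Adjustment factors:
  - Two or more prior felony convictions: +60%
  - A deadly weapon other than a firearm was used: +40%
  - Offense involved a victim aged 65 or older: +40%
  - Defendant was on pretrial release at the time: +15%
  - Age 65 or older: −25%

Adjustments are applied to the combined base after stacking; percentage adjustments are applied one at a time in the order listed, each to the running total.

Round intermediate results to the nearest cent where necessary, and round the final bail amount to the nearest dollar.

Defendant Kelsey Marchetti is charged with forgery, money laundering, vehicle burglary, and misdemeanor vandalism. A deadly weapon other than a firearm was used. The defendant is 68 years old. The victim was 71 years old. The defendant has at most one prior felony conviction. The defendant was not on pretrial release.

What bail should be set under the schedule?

Base amounts from the schedule: forgery $3,300; money laundering $5,000; vehicle burglary $6,800; misdemeanor vandalism $2,200.
Stacking rule: sum of all bases. $3,300 + $5,000 + $6,800 + $2,200 = $17,300.
A deadly weapon other than a firearm was used (+40%): $17,300 × 1.4 = $24,220.
Offense involved a victim aged 65 or older (+40%): $24,220 × 1.4 = $33,908.
Age 65 or older (−25%): $33,908 × 0.75 = $25,431.

$25,431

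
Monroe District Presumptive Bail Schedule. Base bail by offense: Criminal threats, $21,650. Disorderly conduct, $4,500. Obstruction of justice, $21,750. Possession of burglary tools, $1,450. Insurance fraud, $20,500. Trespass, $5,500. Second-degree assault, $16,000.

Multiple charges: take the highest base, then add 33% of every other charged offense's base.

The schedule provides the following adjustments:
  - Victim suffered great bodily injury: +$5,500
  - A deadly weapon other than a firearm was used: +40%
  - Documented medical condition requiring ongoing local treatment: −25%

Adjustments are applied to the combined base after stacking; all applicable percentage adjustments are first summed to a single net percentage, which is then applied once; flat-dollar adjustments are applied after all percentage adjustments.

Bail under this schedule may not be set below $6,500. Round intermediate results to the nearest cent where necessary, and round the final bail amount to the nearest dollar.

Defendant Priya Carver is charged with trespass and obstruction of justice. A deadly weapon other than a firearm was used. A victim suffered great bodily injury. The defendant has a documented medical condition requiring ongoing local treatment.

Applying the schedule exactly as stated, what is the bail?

Base amounts from the schedule: trespass $5,500; obstruction of justice $21,750.
Stacking rule: highest base plus 33% of each additional charge. Highest is obstruction of justice at $21,750. Additional: $5,500 × 33% = $1,815. Combined base = $21,750 + $1,815 = $23,565.
Net percentage adjustment: +40% −25% = +15%. $23,565 × 1.15 = $27,099.75.
Victim suffered great bodily injury (+$5,500 flat): $27,099.75 + $5,500 = $32,599.75.
$32,599.75 is at or above the $6,500 minimum.
Rounded to the nearest dollar: $32,600.

$32,600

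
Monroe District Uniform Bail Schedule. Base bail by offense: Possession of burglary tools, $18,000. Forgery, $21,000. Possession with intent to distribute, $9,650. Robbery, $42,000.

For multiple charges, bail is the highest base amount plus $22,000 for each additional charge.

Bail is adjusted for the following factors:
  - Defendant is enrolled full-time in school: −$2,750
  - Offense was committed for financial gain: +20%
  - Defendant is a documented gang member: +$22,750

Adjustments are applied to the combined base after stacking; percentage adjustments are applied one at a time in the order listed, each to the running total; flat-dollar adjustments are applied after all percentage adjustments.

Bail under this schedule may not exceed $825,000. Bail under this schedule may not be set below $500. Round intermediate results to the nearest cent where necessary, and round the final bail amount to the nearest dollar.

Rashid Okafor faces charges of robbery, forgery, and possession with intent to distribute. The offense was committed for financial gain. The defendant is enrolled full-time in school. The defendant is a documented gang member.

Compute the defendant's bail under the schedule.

$123,200

Base amounts from the schedule: robbery $42,000; forgery $21,000; possession with intent to distribute $9,650.
Stacking rule: highest base plus $22,000 per additional charge. Highest is robbery at $42,000; 2 additional charges → +$44,000. Combined base = $86,000.
Offense was committed for financial gain (+20%): $86,000 × 1.2 = $103,200.
Defendant is enrolled full-time in school (−$2,750 flat): $103,200 − $2,750 = $100,450.
Defendant is a documented gang member (+$22,750 flat): $100,450 + $22,750 = $123,200.
$123,200 is within the $825,000 maximum.
$123,200 is at or above the $500 minimum.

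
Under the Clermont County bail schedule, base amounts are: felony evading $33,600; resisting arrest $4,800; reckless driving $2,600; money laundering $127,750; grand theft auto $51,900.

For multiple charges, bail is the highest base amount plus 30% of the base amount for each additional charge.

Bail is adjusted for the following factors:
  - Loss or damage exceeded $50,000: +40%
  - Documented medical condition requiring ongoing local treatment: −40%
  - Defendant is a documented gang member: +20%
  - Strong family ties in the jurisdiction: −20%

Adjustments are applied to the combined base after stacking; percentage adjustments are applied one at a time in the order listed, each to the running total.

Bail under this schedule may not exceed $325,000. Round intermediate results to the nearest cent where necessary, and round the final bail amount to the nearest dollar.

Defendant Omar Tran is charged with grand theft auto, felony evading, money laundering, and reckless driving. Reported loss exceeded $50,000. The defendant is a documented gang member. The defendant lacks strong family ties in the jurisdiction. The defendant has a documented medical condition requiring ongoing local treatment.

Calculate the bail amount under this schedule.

$155,413

Base amounts from the schedule: grand theft auto $51,900; felony evading $33,600; money laundering $127,750; reckless driving $2,600.
Stacking rule: highest base plus 30% of each additional charge. Highest is money laundering at $127,750. Additional: $51,900 × 30% = $15,570; $33,600 × 30% = $10,080; $2,600 × 30% = $780. Combined base = $127,750 + $26,430 = $154,180.
Loss or damage exceeded $50,000 (+40%): $154,180 × 1.4 = $215,852.
Documented medical condition requiring ongoing local treatment (−40%): $215,852 × 0.6 = $129,511.20.
Defendant is a documented gang member (+20%): $129,511.20 × 1.2 = $155,413.44.
$155,413.44 is within the $325,000 maximum.
Rounded to the nearest dollar: $155,413.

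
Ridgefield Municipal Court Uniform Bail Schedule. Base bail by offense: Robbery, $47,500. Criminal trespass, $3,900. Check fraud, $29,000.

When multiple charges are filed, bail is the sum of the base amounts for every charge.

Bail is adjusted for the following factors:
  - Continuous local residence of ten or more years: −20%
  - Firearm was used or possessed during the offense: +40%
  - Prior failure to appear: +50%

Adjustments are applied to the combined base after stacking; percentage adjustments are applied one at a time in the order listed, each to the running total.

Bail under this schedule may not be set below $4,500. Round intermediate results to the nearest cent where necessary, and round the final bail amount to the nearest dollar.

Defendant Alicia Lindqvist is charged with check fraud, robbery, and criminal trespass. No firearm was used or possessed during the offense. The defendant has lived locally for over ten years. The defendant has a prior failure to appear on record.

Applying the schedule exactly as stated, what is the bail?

$96,480

Base amounts from the schedule: check fraud $29,000; robbery $47,500; criminal trespass $3,900.
Stacking rule: sum of all bases. $29,000 + $47,500 + $3,900 = $80,400.
Continuous local residence of ten or more years (−20%): $80,400 × 0.8 = $64,320.
Prior failure to appear (+50%): $64,320 × 1.5 = $96,480.
$96,480 is at or above the $4,500 minimum.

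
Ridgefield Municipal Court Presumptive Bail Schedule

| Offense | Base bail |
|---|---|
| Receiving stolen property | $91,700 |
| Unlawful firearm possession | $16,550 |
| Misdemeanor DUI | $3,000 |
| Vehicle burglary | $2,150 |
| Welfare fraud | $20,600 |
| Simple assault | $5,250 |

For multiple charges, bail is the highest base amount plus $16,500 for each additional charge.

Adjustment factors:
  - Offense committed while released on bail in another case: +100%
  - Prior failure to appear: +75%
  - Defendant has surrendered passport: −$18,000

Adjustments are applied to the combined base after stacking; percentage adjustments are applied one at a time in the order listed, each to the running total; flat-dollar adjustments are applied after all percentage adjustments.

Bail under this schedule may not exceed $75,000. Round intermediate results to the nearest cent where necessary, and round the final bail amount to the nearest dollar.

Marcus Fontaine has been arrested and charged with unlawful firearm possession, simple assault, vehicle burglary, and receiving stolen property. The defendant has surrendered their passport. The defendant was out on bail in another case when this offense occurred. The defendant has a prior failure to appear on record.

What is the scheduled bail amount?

Base amounts from the schedule: unlawful firearm possession $16,550; simple assault $5,250; vehicle burglary $2,150; receiving stolen property $91,700.
Stacking rule: highest base plus $16,500 per additional charge. Highest is receiving stolen property at $91,700; 3 additional charges → +$49,500. Combined base = $141,200.
Offense committed while released on bail in another case (+100%): $141,200 × 2 = $282,400.
Prior failure to appear (+75%): $282,400 × 1.75 = $494,200.
Defendant has surrendered passport (−$18,000 flat): $494,200 − $18,000 = $476,200.
Result $476,200 exceeds the maximum of $75,000; bail is capped at $75,000.

$75,000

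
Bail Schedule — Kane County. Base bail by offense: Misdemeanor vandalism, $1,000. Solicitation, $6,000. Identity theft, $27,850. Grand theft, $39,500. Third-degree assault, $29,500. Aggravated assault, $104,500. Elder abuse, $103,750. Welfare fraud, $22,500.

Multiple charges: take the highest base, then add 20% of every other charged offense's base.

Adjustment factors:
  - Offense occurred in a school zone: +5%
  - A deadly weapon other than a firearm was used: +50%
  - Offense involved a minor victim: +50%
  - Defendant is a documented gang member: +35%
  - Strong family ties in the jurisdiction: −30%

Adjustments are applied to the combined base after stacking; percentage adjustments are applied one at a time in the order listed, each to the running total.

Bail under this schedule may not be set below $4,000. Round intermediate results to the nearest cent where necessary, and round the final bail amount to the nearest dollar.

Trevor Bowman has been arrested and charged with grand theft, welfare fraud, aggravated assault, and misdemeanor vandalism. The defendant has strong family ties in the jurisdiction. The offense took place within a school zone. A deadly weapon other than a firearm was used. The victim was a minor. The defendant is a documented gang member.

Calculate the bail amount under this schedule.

$261,433

Base amounts from the schedule: grand theft $39,500; welfare fraud $22,500; aggravated assault $104,500; misdemeanor vandalism $1,000.
Stacking rule: highest base plus 20% of each additional charge. Highest is aggravated assault at $104,500. Additional: $39,500 × 20% = $7,900; $22,500 × 20% = $4,500; $1,000 × 20% = $200. Combined base = $104,500 + $12,600 = $117,100.
Offense occurred in a school zone (+5%): $117,100 × 1.05 = $122,955.
A deadly weapon other than a firearm was used (+50%): $122,955 × 1.5 = $184,432.50.
Offense involved a minor victim (+50%): $184,432.50 × 1.5 = $276,648.75.
Defendant is a documented gang member (+35%): $276,648.75 × 1.35 = $373,475.81.
Strong family ties in the jurisdiction (−30%): $373,475.81 × 0.7 = $261,433.07.
$261,433.07 is at or above the $4,000 minimum.
Rounded to the nearest dollar: $261,433.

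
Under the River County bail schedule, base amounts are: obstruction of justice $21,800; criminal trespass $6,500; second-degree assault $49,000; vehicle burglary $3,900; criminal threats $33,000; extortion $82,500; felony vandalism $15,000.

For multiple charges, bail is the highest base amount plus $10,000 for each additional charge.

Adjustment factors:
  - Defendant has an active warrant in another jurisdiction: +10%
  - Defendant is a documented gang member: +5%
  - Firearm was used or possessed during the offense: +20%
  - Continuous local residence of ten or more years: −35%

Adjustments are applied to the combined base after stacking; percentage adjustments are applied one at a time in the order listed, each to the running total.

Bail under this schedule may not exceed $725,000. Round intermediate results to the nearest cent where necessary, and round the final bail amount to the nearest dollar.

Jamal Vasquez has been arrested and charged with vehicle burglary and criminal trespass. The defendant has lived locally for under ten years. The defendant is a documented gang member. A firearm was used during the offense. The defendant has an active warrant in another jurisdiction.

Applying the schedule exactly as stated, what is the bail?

Base amounts from the schedule: vehicle burglary $3,900; criminal trespass $6,500.
Stacking rule: highest base plus $10,000 per additional charge. Highest is criminal trespass at $6,500; 1 additional charge → +$10,000. Combined base = $16,500.
Defendant has an active warrant in another jurisdiction (+10%): $16,500 × 1.1 = $18,150.
Defendant is a documented gang member (+5%): $18,150 × 1.05 = $19,057.50.
Firearm was used or possessed during the offense (+20%): $19,057.50 × 1.2 = $22,869.
$22,869 is within the $725,000 maximum.

$22,869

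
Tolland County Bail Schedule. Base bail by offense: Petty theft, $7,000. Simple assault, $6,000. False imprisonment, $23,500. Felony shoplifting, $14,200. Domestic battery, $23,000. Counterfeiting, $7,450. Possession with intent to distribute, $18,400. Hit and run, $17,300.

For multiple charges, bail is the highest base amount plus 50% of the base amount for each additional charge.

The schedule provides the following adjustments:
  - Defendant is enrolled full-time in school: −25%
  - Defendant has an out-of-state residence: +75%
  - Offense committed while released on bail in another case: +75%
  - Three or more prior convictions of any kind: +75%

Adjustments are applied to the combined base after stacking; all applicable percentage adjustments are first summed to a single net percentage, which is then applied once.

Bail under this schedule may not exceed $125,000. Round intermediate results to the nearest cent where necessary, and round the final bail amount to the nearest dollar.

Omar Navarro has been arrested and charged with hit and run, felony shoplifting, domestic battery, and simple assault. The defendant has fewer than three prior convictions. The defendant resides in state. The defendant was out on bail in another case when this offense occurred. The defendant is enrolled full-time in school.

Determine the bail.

$62,625

Base amounts from the schedule: hit and run $17,300; felony shoplifting $14,200; domestic battery $23,000; simple assault $6,000.
Stacking rule: highest base plus 50% of each additional charge. Highest is domestic battery at $23,000. Additional: $17,300 × 50% = $8,650; $14,200 × 50% = $7,100; $6,000 × 50% = $3,000. Combined base = $23,000 + $18,750 = $41,750.
Net percentage adjustment: −25% +75% = +50%. $41,750 × 1.5 = $62,625.
$62,625 is within the $125,000 maximum.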